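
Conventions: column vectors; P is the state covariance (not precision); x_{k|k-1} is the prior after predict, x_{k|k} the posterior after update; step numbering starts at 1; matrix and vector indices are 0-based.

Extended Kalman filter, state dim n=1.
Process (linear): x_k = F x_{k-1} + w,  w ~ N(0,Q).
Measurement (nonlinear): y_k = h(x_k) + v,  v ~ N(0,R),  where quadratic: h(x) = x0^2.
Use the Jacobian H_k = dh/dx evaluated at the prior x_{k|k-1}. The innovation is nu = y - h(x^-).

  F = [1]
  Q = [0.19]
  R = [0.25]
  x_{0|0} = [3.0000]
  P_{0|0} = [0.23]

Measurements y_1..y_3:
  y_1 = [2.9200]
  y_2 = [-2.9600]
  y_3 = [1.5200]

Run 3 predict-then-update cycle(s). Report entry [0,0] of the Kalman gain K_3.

K[0,0] = 0.4261

step 1: x^-=[3.0000]  P^-=[0.4200]  H_jac=[6.0000]  S=[15.3700]  K=[0.1640]  nu=[-6.0800]  x^+=[2.0031]  P^+=[0.0068]
step 2: x^-=[2.0031]  P^-=[0.1968]  H_jac=[4.0063]  S=[3.4092]  K=[0.2313]  nu=[-6.9726]  x^+=[0.3904]  P^+=[0.0144]
step 3: x^-=[0.3904]  P^-=[0.2044]  H_jac=[0.7807]  S=[0.3746]  K=[0.4261]  nu=[1.3676]  x^+=[0.9731]  P^+=[0.1364]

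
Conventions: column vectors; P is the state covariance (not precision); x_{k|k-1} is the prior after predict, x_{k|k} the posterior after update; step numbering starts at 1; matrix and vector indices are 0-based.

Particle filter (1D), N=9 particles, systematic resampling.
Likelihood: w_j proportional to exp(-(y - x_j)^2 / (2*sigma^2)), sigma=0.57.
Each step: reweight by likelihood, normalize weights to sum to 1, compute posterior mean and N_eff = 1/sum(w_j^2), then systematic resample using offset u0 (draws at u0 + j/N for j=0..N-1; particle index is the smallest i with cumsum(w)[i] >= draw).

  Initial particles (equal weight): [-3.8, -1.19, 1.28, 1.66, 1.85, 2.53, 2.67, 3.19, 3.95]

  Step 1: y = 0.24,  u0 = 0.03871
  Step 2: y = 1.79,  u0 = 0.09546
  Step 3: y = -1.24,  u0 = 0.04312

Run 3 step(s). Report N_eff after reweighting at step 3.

step 1: w=[0.0000, 0.1452, 0.6392, 0.1517, 0.0625, 0.0011, 0.0004, 0.0000, 0.0000]  mean=1.0166  Neff=2.1902  idx=[1, 2, 2, 2, 2, 2, 2, 3, 3]
step 2: w=[0.0000, 0.1123, 0.1123, 0.1123, 0.1123, 0.1123, 0.1123, 0.1632, 0.1632]  mean=1.4040  Neff=7.7582  idx=[1, 2, 3, 4, 5, 6, 7, 8, 8]
step 3: w=[0.1632, 0.1632, 0.1632, 0.1632, 0.1632, 0.1632, 0.0069, 0.0069, 0.0069]  mean=1.2878  Neff=6.2493  idx=[0, 0, 1, 2, 2, 3, 4, 5, 5]

N_eff = 6.2493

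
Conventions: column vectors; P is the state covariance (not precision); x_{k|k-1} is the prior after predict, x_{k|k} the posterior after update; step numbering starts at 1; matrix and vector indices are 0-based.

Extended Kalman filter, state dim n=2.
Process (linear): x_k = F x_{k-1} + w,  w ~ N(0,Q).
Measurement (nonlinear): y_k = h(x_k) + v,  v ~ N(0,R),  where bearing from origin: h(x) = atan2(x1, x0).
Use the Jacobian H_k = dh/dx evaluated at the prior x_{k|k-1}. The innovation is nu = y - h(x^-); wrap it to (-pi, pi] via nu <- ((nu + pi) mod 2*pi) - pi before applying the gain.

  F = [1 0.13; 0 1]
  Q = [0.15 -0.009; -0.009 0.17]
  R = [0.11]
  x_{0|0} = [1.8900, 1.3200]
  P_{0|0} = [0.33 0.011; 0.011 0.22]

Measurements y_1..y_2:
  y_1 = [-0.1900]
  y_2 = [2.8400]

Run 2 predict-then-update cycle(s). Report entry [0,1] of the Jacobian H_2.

step 1: x^-=[2.0616, 1.3200]  P^-=[0.4866 0.0306; 0.0306 0.3900]  H_jac=[-0.2203 0.3440]  S=[0.1751]  K=[-0.5519; 0.7276]  nu=[-0.7595]  x^+=[2.4808, 0.7674]  P^+=[0.4332 0.1009; 0.1009 0.2973]
step 2: x^-=[2.5805, 0.7674]  P^-=[0.6145 0.1306; 0.1306 0.4673]  H_jac=[-0.1059 0.3560]  S=[0.1663]  K=[-0.1117; 0.9174]  nu=[2.5510]  x^+=[2.2956, 3.1076]  P^+=[0.6124 0.1476; 0.1476 0.3273]

H_jac[0,1] = 0.3560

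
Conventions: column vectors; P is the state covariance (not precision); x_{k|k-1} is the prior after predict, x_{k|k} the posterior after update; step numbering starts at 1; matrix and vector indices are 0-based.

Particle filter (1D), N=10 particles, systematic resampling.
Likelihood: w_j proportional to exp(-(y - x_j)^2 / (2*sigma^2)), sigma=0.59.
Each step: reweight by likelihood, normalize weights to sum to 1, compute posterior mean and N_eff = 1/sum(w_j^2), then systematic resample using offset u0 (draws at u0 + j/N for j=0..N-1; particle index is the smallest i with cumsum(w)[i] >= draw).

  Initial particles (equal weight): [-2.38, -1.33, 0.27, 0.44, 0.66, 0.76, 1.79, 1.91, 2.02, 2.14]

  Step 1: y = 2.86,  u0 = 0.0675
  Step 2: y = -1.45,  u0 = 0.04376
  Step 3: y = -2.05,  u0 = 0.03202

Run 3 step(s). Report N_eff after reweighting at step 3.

N_eff = 6.6210

step 1: w=[0.0000, 0.0000, 0.0001, 0.0002, 0.0007, 0.0014, 0.1477, 0.2092, 0.2776, 0.3632]  mean=2.0035  Neff=3.6422  idx=[6, 7, 7, 8, 8, 8, 9, 9, 9, 9]
step 2: w=[0.4768, 0.1529, 0.1529, 0.0520, 0.0520, 0.0520, 0.0154, 0.0154, 0.0154, 0.0154]  mean=1.8841  Neff=3.5316  idx=[0, 0, 0, 0, 0, 1, 2, 2, 4, 6]
step 3: w=[0.1703, 0.1703, 0.1703, 0.1703, 0.1703, 0.0444, 0.0444, 0.0444, 0.0125, 0.0030]  mean=1.8099  Neff=6.6210  idx=[0, 0, 1, 1, 2, 3, 3, 4, 4, 6]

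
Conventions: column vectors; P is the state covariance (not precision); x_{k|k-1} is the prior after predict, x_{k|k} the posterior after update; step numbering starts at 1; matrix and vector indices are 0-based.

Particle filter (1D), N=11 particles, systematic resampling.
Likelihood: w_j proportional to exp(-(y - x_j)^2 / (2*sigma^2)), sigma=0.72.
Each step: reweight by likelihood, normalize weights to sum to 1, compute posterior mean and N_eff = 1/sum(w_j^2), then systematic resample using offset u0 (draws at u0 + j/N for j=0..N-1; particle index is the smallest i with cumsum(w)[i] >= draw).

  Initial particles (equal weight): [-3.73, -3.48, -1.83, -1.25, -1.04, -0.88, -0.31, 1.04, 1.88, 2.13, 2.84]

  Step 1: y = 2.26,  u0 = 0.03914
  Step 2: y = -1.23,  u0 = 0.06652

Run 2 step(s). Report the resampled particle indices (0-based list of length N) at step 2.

resampled_idx = [0, 0, 0, 0, 0, 0, 0, 0, 0, 0, 2]

step 1: w=[0.0000, 0.0000, 0.0000, 0.0000, 0.0000, 0.0000, 0.0006, 0.0845, 0.3089, 0.3493, 0.2567]  mean=2.1413  Neff=3.4430  idx=[7, 8, 8, 8, 9, 9, 9, 9, 10, 10, 10]
step 2: w=[0.9531, 0.0122, 0.0122, 0.0122, 0.0026, 0.0026, 0.0026, 0.0026, 0.0000, 0.0000, 0.0000]  mean=1.0820  Neff=1.1002  idx=[0, 0, 0, 0, 0, 0, 0, 0, 0, 0, 2]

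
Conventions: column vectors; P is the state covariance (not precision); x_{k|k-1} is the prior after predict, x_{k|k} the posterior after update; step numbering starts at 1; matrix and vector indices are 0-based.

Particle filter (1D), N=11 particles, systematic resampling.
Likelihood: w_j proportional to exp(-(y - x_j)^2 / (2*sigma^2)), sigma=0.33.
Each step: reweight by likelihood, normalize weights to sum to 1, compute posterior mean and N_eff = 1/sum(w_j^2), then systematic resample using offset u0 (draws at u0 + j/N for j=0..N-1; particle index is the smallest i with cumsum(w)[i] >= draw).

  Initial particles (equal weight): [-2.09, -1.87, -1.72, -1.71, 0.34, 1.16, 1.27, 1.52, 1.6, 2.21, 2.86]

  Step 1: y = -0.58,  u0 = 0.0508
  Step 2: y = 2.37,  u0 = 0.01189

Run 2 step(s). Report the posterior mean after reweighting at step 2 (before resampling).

step 1: w=[0.0011, 0.0182, 0.0969, 0.1075, 0.7763, 0.0000, 0.0000, 0.0000, 0.0000, 0.0000, 0.0000]  mean=-0.1228  Neff=1.6029  idx=[2, 3, 4, 4, 4, 4, 4, 4, 4, 4, 4]
step 2: w=[0.0000, 0.0000, 0.1111, 0.1111, 0.1111, 0.1111, 0.1111, 0.1111, 0.1111, 0.1111, 0.1111]  mean=0.3400  Neff=9.0000  idx=[2, 2, 3, 4, 5, 6, 7, 7, 8, 9, 10]

post_mean = 0.3400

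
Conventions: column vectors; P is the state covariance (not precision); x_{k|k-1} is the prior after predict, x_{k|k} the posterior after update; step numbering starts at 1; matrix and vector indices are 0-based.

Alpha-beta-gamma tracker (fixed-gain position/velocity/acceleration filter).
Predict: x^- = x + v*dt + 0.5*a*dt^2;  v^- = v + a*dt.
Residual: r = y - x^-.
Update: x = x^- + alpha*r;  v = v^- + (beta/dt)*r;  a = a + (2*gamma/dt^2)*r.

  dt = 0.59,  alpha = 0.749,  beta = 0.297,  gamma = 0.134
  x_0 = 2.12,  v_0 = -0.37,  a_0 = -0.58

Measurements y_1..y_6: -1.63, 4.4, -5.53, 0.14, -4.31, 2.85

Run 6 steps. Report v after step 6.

v_post = 1.3714

step 1: x_pred=1.8008  r=-3.4308  x^+=-0.7689  v^+=-2.4392  a^+=-3.2213
step 2: x_pred=-2.7687  r=7.1687  x^+=2.6007  v^+=-0.7311  a^+=2.2978
step 3: x_pred=2.5692  r=-8.0992  x^+=-3.4971  v^+=-3.4525  a^+=-3.9377
step 4: x_pred=-6.2194  r=6.3594  x^+=-1.4562  v^+=-2.5745  a^+=0.9584
step 5: x_pred=-2.8084  r=-1.5016  x^+=-3.9331  v^+=-2.7650  a^+=-0.1977
step 6: x_pred=-5.5988  r=8.4488  x^+=0.7293  v^+=1.3714  a^+=6.3070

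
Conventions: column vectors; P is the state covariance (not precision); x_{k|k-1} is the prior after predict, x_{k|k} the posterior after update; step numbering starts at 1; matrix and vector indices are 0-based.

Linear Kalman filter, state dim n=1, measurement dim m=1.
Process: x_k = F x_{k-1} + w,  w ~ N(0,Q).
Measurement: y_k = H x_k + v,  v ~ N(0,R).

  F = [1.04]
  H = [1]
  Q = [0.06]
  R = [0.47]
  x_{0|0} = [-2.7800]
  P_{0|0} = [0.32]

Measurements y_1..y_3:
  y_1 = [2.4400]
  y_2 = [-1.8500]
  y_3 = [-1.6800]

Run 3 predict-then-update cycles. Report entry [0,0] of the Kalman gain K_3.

step 1: x^-=[-2.8912]  P^-=[0.4061]  S=[0.8761]  K=[0.4635]  nu=[5.3312]  x^+=[-0.4200]  P^+=[0.2179]
step 2: x^-=[-0.4368]  P^-=[0.2956]  S=[0.7656]  K=[0.3861]  nu=[-1.4132]  x^+=[-0.9825]  P^+=[0.1815]
step 3: x^-=[-1.0218]  P^-=[0.2563]  S=[0.7263]  K=[0.3529]  nu=[-0.6582]  x^+=[-1.2540]  P^+=[0.1659]

K[0,0] = 0.3529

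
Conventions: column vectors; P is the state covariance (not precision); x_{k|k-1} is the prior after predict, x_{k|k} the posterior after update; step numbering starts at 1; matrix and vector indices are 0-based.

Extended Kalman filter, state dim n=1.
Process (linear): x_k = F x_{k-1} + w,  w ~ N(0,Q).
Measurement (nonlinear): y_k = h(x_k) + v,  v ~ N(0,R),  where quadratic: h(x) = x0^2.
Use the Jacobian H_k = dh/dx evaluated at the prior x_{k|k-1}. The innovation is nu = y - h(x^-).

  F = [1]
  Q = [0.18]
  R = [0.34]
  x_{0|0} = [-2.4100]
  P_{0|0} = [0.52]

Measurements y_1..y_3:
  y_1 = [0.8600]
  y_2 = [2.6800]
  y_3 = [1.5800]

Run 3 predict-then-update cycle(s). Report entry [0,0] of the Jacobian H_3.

step 1: x^-=[-2.4100]  P^-=[0.7000]  H_jac=[-4.8200]  S=[16.6027]  K=[-0.2032]  nu=[-4.9481]  x^+=[-1.4044]  P^+=[0.0143]
step 2: x^-=[-1.4044]  P^-=[0.1943]  H_jac=[-2.8089]  S=[1.8733]  K=[-0.2914]  nu=[0.7075]  x^+=[-1.6106]  P^+=[0.0353]
step 3: x^-=[-1.6106]  P^-=[0.2153]  H_jac=[-3.2212]  S=[2.5737]  K=[-0.2694]  nu=[-1.0141]  x^+=[-1.3374]  P^+=[0.0284]

H_jac[0,0] = -3.2212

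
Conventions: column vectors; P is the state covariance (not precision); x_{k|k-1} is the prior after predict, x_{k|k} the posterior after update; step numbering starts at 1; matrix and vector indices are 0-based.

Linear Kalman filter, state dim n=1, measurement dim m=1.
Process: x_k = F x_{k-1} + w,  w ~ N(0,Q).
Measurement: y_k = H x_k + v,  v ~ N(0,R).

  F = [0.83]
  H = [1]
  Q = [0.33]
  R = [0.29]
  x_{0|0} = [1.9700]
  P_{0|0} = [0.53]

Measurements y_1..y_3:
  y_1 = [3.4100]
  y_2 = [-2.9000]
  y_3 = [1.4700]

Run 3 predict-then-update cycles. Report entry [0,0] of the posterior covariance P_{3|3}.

step 1: x^-=[1.6351]  P^-=[0.6951]  S=[0.9851]  K=[0.7056]  nu=[1.7749]  x^+=[2.8875]  P^+=[0.2046]
step 2: x^-=[2.3966]  P^-=[0.4710]  S=[0.7610]  K=[0.6189]  nu=[-5.2966]  x^+=[-0.8815]  P^+=[0.1795]
step 3: x^-=[-0.7316]  P^-=[0.4536]  S=[0.7436]  K=[0.6100]  nu=[2.2016]  x^+=[0.6114]  P^+=[0.1769]

P_post[0,0] = 0.1769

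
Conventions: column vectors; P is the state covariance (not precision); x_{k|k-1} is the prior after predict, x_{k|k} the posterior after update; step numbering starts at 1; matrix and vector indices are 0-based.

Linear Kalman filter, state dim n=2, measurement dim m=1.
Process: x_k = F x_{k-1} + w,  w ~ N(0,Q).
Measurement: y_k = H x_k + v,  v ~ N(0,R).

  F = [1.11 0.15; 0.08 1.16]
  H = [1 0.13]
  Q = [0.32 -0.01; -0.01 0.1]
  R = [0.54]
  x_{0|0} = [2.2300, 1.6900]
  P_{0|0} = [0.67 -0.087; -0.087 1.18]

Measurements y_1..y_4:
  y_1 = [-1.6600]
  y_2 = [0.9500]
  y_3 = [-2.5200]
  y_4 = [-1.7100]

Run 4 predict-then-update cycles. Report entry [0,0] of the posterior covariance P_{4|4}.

step 1: x^-=[2.7288, 2.1388]  P^-=[1.1431 0.1418; 0.1418 1.6759]  S=[1.7483]  K=[0.6644; 0.2057]  nu=[-4.6668]  x^+=[-0.3718, 1.1788]  P^+=[0.3714 -0.0972; -0.0972 1.6020]
step 2: x^-=[-0.2358, 1.3377]  P^-=[0.7813 0.1754; 0.1754 2.2400]  S=[1.4048]  K=[0.5724; 0.3322]  nu=[1.0119]  x^+=[0.3434, 1.6738]  P^+=[0.3210 -0.0917; -0.0917 2.0850]
step 3: x^-=[0.6323, 1.9691]  P^-=[0.7319 0.2622; 0.2622 2.8906]  S=[1.3889]  K=[0.5515; 0.4593]  nu=[-3.4082]  x^+=[-1.2474, 0.4037]  P^+=[0.3095 -0.0897; -0.0897 2.5976]
step 4: x^-=[-1.3240, 0.3685]  P^-=[0.7299 0.3529; 0.3529 3.5806]  S=[1.4222]  K=[0.5455; 0.5755]  nu=[-0.4339]  x^+=[-1.5607, 0.1188]  P^+=[0.3067 -0.0935; -0.0935 3.1096]

P_post[0,0] = 0.3067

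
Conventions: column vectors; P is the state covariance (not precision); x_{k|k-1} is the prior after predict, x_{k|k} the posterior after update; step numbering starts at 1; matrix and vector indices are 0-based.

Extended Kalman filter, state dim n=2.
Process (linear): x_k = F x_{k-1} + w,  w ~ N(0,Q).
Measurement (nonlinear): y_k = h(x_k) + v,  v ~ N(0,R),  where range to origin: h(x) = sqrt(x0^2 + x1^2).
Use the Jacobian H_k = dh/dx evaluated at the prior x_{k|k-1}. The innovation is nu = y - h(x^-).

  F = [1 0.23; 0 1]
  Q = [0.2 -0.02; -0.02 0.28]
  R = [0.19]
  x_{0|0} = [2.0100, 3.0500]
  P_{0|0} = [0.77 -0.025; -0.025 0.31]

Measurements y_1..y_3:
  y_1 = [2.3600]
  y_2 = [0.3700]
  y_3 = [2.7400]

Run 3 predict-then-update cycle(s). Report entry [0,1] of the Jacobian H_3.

H_jac[0,1] = 0.5575

step 1: x^-=[2.7115, 3.0500]  P^-=[0.9749 0.0263; 0.0263 0.5900]  H_jac=[0.6644 0.7474]  S=[0.9760]  K=[0.6838; 0.4697]  nu=[-1.7210]  x^+=[1.5347, 2.2417]  P^+=[0.5185 -0.2872; -0.2872 0.3747]
step 2: x^-=[2.0503, 2.2417]  P^-=[0.6063 -0.2210; -0.2210 0.6547]  H_jac=[0.6749 0.7379]  S=[0.6025]  K=[0.4085; 0.5543]  nu=[-2.6679]  x^+=[0.9605, 0.7630]  P^+=[0.5057 -0.3574; -0.3574 0.4696]
step 3: x^-=[1.1360, 0.7630]  P^-=[0.5662 -0.2694; -0.2694 0.7496]  H_jac=[0.8302 0.5575]  S=[0.5638]  K=[0.5672; 0.3446]  nu=[1.3715]  x^+=[1.9140, 1.2356]  P^+=[0.3848 -0.3796; -0.3796 0.6826]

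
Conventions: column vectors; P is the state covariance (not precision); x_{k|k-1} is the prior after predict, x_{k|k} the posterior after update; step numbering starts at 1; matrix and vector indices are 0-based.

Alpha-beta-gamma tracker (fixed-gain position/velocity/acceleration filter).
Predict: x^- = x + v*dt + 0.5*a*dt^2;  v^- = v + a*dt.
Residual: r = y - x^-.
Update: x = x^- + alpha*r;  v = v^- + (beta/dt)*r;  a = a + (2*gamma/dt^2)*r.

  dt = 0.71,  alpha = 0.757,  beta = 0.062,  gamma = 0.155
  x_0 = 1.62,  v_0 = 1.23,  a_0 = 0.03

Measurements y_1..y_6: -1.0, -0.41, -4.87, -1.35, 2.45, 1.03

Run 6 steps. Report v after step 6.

v_post = -1.7144

step 1: x_pred=2.5009  r=-3.5009  x^+=-0.1493  v^+=0.9456  a^+=-2.1229
step 2: x_pred=-0.0130  r=-0.3970  x^+=-0.3135  v^+=-0.5963  a^+=-2.3670
step 3: x_pred=-1.3335  r=-3.5365  x^+=-4.0106  v^+=-2.5857  a^+=-4.5418
step 4: x_pred=-6.9913  r=5.6413  x^+=-2.7208  v^+=-5.3178  a^+=-1.0727
step 5: x_pred=-6.7668  r=9.2168  x^+=0.2103  v^+=-5.2745  a^+=4.5953
step 6: x_pred=-2.3764  r=3.4064  x^+=0.2023  v^+=-1.7144  a^+=6.6901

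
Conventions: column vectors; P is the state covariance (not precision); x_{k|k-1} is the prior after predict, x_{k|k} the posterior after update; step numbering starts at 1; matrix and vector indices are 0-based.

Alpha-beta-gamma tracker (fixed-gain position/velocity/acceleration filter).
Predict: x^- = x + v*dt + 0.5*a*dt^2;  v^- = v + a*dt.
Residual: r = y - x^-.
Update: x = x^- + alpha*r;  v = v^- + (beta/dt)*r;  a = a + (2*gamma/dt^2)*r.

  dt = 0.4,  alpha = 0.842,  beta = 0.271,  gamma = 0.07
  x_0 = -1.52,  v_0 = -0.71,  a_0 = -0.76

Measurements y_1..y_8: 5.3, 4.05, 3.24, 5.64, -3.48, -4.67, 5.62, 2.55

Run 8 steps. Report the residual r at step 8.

resid = -0.5392

step 1: x_pred=-1.8648  r=7.1648  x^+=4.1680  v^+=3.8402  a^+=5.5092
step 2: x_pred=6.1448  r=-2.0948  x^+=4.3810  v^+=4.6246  a^+=3.6763
step 3: x_pred=6.5249  r=-3.2849  x^+=3.7590  v^+=3.8696  a^+=0.8020
step 4: x_pred=5.3710  r=0.2690  x^+=5.5975  v^+=4.3726  a^+=1.0373
step 5: x_pred=7.4295  r=-10.9095  x^+=-1.7563  v^+=-2.6036  a^+=-8.5085
step 6: x_pred=-3.4784  r=-1.1916  x^+=-4.4817  v^+=-6.8143  a^+=-9.5511
step 7: x_pred=-7.9716  r=13.5916  x^+=3.4725  v^+=-1.4265  a^+=2.3415
step 8: x_pred=3.0892  r=-0.5392  x^+=2.6352  v^+=-0.8553  a^+=1.8696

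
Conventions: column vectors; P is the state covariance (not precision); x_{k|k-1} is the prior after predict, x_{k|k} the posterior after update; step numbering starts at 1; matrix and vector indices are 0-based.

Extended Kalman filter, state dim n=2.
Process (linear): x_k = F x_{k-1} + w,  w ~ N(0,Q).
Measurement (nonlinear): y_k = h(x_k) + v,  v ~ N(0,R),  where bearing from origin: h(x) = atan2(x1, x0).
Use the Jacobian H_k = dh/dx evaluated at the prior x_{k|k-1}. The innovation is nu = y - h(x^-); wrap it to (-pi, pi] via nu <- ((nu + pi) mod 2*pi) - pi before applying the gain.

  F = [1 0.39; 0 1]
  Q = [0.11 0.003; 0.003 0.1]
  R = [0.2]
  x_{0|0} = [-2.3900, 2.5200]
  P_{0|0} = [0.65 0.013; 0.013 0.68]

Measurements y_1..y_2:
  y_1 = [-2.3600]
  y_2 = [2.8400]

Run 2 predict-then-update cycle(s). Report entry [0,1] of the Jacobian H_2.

H_jac[0,1] = -0.3043

step 1: x^-=[-1.4072, 2.5200]  P^-=[0.8736 0.2812; 0.2812 0.7800]  H_jac=[-0.3025 -0.1689]  S=[0.3309]  K=[-0.9421; -0.6552]  nu=[1.8431]  x^+=[-3.1435, 1.3124]  P^+=[0.5799 0.0769; 0.0769 0.6379]
step 2: x^-=[-2.6317, 1.3124]  P^-=[0.8469 0.3287; 0.3287 0.7379]  H_jac=[-0.1518 -0.3043]  S=[0.3182]  K=[-0.7183; -0.8625]  nu=[0.1610]  x^+=[-2.7473, 1.1735]  P^+=[0.6827 0.1316; 0.1316 0.5012]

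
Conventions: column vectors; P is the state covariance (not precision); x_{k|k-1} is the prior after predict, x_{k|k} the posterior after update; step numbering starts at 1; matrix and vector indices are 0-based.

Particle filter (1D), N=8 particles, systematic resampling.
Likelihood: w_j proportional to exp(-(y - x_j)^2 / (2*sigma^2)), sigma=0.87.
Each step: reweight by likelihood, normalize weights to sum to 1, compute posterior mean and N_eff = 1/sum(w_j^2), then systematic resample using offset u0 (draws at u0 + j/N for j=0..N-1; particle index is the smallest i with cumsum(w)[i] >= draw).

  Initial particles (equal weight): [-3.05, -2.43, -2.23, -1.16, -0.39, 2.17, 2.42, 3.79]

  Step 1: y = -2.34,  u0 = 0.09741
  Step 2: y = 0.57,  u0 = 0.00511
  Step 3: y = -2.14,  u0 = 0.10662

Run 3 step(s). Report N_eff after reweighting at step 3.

step 1: w=[0.2252, 0.3125, 0.3116, 0.1252, 0.0255, 0.0000, 0.0000, 0.0000]  mean=-2.2963  Neff=3.8197  idx=[0, 0, 1, 1, 2, 2, 2, 3]
step 2: w=[0.0011, 0.0011, 0.0163, 0.0163, 0.0350, 0.0350, 0.0350, 0.8603]  mean=-1.3178  Neff=1.3435  idx=[2, 6, 7, 7, 7, 7, 7, 7]
step 3: w=[0.1847, 0.1942, 0.1035, 0.1035, 0.1035, 0.1035, 0.1035, 0.1035]  mean=-1.6023  Neff=7.3466  idx=[0, 1, 1, 2, 4, 5, 6, 7]

N_eff = 7.3466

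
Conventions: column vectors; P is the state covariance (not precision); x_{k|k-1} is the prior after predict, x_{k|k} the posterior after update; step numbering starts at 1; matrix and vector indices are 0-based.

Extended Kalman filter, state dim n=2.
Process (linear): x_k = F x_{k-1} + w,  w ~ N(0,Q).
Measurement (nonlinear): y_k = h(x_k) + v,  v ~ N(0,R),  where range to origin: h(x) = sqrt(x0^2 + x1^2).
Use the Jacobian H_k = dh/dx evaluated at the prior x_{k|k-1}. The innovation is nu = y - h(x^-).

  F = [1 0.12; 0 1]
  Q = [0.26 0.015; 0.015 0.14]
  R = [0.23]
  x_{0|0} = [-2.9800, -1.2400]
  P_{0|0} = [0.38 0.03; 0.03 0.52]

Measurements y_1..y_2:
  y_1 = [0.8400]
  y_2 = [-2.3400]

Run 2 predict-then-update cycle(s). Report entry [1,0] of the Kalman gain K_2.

K[1,0] = -0.1600

step 1: x^-=[-3.1288, -1.2400]  P^-=[0.6547 0.1074; 0.1074 0.6600]  H_jac=[-0.9297 -0.3684]  S=[0.9590]  K=[-0.6759; -0.3577]  nu=[-2.5256]  x^+=[-1.4217, -0.3366]  P^+=[0.2166 -0.1245; -0.1245 0.5373]
step 2: x^-=[-1.4621, -0.3366]  P^-=[0.4544 -0.0450; -0.0450 0.6773]  H_jac=[-0.9745 -0.2244]  S=[0.6760]  K=[-0.6402; -0.1600]  nu=[-3.8404]  x^+=[0.9964, 0.2777]  P^+=[0.1774 -0.1142; -0.1142 0.6600]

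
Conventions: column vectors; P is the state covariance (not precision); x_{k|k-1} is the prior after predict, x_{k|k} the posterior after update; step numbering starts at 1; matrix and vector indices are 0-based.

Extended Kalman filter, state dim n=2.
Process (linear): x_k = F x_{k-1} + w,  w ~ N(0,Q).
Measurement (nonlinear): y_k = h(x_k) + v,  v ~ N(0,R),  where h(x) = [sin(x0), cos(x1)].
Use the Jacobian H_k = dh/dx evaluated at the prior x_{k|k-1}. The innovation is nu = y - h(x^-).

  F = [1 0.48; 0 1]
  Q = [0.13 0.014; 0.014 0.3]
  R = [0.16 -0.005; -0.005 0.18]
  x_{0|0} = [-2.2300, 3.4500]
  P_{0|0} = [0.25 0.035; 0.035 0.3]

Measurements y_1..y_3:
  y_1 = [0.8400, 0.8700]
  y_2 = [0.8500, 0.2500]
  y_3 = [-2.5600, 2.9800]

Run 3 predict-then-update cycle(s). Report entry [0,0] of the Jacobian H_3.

H_jac[0,0] = 0.1953

step 1: x^-=[-0.5740, 3.4500]  P^-=[0.4827 0.1930; 0.1930 0.6000]  H_jac=[0.8397 0.0000; 0.0000 0.3035]  S=[0.5004 0.0442; 0.0442 0.2353]  K=[0.8014 0.0985; 0.2598 0.7253]  nu=[1.3830, 1.8228]  x^+=[0.7138, 5.1314]  P^+=[0.1521 0.0452; 0.0452 0.4258]
step 2: x^-=[3.1768, 5.1314]  P^-=[0.4236 0.2636; 0.2636 0.7258]  H_jac=[-0.9994 0.0000; 0.0000 0.9135]  S=[0.5831 -0.2456; -0.2456 0.7857]  K=[-0.6875 0.0915; -0.1109 0.8092]  nu=[0.8852, -0.1568]  x^+=[2.5539, 4.9063]  P^+=[0.1105 0.0218; 0.0218 0.1601]
step 3: x^-=[4.9089, 4.9063]  P^-=[0.2983 0.1126; 0.1126 0.4601]  H_jac=[0.1953 0.0000; 0.0000 0.9813]  S=[0.1714 0.0166; 0.0166 0.6230]  K=[0.3236 0.1688; 0.0584 0.7231]  nu=[-1.5793, 2.7873]  x^+=[4.8683, 6.8296]  P^+=[0.2608 0.0293; 0.0293 0.1323]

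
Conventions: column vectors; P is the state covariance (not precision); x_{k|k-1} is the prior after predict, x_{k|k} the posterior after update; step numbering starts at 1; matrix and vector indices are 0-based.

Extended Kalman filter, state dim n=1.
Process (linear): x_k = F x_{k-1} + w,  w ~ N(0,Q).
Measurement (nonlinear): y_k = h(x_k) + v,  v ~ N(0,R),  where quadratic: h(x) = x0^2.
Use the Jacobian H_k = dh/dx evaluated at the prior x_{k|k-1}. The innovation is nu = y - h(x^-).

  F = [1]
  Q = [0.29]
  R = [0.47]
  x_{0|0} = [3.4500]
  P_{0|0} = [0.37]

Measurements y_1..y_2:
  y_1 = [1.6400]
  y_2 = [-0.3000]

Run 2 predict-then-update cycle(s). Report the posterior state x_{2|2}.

step 1: x^-=[3.4500]  P^-=[0.6600]  H_jac=[6.9000]  S=[31.8926]  K=[0.1428]  nu=[-10.2625]  x^+=[1.9846]  P^+=[0.0097]
step 2: x^-=[1.9846]  P^-=[0.2997]  H_jac=[3.9692]  S=[5.1921]  K=[0.2291]  nu=[-4.2386]  x^+=[1.0134]  P^+=[0.0271]

x_post = [1.0134]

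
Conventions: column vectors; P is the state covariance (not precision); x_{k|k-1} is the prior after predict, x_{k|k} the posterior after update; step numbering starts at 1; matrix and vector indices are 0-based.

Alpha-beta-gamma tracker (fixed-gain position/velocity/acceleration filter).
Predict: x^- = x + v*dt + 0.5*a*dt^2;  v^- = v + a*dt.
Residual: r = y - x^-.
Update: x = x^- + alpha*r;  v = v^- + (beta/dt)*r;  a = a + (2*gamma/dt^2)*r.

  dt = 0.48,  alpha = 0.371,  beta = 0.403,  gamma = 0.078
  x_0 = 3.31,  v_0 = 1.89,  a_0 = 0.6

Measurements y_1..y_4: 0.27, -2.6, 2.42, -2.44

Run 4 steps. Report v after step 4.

v_post = -3.9128

step 1: x_pred=4.2863  r=-4.0163  x^+=2.7963  v^+=-1.1940  a^+=-2.1194
step 2: x_pred=1.9790  r=-4.5790  x^+=0.2802  v^+=-6.0558  a^+=-5.2197
step 3: x_pred=-3.2279  r=5.6479  x^+=-1.1325  v^+=-3.8194  a^+=-1.3956
step 4: x_pred=-3.1266  r=0.6866  x^+=-2.8719  v^+=-3.9128  a^+=-0.9307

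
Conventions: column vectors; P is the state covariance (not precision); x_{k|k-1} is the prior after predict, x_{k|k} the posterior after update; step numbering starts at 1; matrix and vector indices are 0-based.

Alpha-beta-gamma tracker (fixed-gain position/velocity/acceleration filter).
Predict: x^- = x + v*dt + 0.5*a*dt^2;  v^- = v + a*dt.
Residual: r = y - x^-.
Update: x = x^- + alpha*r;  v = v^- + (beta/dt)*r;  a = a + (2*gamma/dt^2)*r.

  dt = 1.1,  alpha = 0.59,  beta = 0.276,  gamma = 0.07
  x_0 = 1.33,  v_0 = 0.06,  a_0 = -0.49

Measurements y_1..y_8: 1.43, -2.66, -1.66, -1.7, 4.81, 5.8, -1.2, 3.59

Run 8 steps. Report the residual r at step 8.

step 1: x_pred=1.0996  r=0.3304  x^+=1.2945  v^+=-0.3961  a^+=-0.4518
step 2: x_pred=0.5855  r=-3.2455  x^+=-1.3293  v^+=-1.7074  a^+=-0.8273
step 3: x_pred=-3.7079  r=2.0479  x^+=-2.4997  v^+=-2.1035  a^+=-0.5903
step 4: x_pred=-5.1707  r=3.4707  x^+=-3.1230  v^+=-1.8821  a^+=-0.1888
step 5: x_pred=-5.3074  r=10.1174  x^+=0.6619  v^+=0.4489  a^+=0.9819
step 6: x_pred=1.7496  r=4.0504  x^+=4.1393  v^+=2.5452  a^+=1.4505
step 7: x_pred=7.8166  r=-9.0166  x^+=2.4968  v^+=1.8784  a^+=0.4072
step 8: x_pred=4.8094  r=-1.2194  x^+=4.0900  v^+=2.0204  a^+=0.2662

resid = -1.2194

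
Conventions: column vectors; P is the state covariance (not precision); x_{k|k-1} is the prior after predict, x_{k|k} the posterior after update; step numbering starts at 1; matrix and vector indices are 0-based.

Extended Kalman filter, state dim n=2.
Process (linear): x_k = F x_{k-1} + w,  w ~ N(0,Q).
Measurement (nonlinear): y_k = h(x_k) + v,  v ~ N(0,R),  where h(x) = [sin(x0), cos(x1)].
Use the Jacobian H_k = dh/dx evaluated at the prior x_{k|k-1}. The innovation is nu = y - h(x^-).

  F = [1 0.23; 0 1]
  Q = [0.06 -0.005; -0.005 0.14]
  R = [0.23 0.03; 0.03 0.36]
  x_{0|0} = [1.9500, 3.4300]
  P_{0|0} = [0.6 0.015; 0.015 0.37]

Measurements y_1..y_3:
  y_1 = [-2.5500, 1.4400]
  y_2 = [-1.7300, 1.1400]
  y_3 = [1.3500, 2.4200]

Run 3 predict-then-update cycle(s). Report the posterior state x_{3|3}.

x_post = [7.1576, 6.2682]

step 1: x^-=[2.7389, 3.4300]  P^-=[0.6865 0.0951; 0.0951 0.5100]  H_jac=[-0.9200 0.0000; 0.0000 0.2844]  S=[0.8110 0.0051; 0.0051 0.4013]  K=[-0.7792 0.0773; -0.1102 0.3629]  nu=[-2.9419, 2.3987]  x^+=[5.2167, 4.6246]  P^+=[0.1923 0.0157; 0.0157 0.4477]
step 2: x^-=[6.2804, 4.6246]  P^-=[0.2832 0.1137; 0.1137 0.5877]  H_jac=[1.0000 0.0000; 0.0000 0.9961]  S=[0.5132 0.1432; 0.1432 0.9432]  K=[0.5412 0.0379; 0.0504 0.6131]  nu=[-1.7272, 1.2277]  x^+=[5.3920, 5.2902]  P^+=[0.1256 0.0300; 0.0300 0.2231]
step 3: x^-=[6.6088, 5.2902]  P^-=[0.2112 0.0763; 0.0763 0.3631]  H_jac=[0.9475 0.0000; 0.0000 0.8377]  S=[0.4196 0.0905; 0.0905 0.6148]  K=[0.4694 0.0348; 0.0677 0.4848]  nu=[1.0301, 1.8738]  x^+=[7.1576, 6.2682]  P^+=[0.1151 0.0318; 0.0318 0.2108]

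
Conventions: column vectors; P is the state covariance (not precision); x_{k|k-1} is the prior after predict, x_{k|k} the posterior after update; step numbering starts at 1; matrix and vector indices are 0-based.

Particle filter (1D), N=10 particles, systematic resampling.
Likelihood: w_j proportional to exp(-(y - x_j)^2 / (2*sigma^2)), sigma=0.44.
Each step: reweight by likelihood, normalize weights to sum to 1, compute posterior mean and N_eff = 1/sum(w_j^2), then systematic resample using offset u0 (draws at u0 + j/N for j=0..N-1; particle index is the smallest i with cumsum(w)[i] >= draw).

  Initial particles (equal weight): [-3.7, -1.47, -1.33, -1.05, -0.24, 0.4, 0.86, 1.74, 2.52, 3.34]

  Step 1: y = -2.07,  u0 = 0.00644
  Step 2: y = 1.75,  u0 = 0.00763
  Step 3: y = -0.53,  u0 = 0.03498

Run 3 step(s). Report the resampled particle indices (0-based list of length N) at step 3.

resampled_idx = [1, 2, 2, 3, 4, 5, 6, 7, 8, 9]

step 1: w=[0.0015, 0.5582, 0.3438, 0.0963, 0.0002, 0.0000, 0.0000, 0.0000, 0.0000, 0.0000]  mean=-1.3844  Neff=2.2778  idx=[1, 1, 1, 1, 1, 1, 2, 2, 2, 3]
step 2: w=[0.0014, 0.0014, 0.0014, 0.0014, 0.0014, 0.0014, 0.0135, 0.0135, 0.0135, 0.9511]  mean=-1.0649  Neff=1.1049  idx=[5, 9, 9, 9, 9, 9, 9, 9, 9, 9]
step 3: w=[0.0223, 0.1086, 0.1086, 0.1086, 0.1086, 0.1086, 0.1086, 0.1086, 0.1086, 0.1086]  mean=-1.0594  Neff=9.3713  idx=[1, 2, 2, 3, 4, 5, 6, 7, 8, 9]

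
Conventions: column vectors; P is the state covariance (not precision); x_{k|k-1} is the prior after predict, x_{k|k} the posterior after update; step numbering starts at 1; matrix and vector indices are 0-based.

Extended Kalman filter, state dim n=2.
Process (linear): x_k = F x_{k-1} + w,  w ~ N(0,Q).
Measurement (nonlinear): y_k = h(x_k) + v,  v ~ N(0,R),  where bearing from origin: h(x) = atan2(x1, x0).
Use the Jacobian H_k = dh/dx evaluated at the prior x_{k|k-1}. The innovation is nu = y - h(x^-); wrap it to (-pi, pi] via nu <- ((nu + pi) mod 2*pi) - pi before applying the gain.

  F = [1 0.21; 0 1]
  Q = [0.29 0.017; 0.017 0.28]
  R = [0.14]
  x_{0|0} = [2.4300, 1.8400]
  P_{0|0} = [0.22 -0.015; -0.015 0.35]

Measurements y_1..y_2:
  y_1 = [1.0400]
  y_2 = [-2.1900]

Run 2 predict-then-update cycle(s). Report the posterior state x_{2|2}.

x_post = [4.3035, 0.1260]

step 1: x^-=[2.8164, 1.8400]  P^-=[0.5191 0.0755; 0.0755 0.6300]  H_jac=[-0.1626 0.2488]  S=[0.1866]  K=[-0.3516; 0.7743]  nu=[0.4613]  x^+=[2.6542, 2.1972]  P^+=[0.4961 0.1263; 0.1263 0.5181]
step 2: x^-=[3.1156, 2.1972]  P^-=[0.8620 0.2521; 0.2521 0.7981]  H_jac=[-0.1512 0.2144]  S=[0.1800]  K=[-0.4236; 0.7386]  nu=[-2.8042]  x^+=[4.3035, 0.1260]  P^+=[0.8297 0.3084; 0.3084 0.6999]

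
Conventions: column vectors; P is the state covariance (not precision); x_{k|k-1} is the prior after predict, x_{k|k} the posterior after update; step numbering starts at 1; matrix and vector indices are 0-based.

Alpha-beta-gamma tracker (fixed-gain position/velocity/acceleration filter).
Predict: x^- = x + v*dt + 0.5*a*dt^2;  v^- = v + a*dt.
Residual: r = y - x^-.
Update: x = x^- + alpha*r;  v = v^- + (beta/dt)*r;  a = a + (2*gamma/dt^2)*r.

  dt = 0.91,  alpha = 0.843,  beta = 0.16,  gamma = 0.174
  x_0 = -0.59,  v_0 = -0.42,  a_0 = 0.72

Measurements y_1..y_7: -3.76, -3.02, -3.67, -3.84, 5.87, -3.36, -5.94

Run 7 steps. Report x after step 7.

x_post = -4.7735

step 1: x_pred=-0.6741  r=-3.0859  x^+=-3.2755  v^+=-0.3074  a^+=-0.5768
step 2: x_pred=-3.7941  r=0.7741  x^+=-3.1415  v^+=-0.6962  a^+=-0.2515
step 3: x_pred=-3.8792  r=0.2092  x^+=-3.7028  v^+=-0.8883  a^+=-0.1636
step 4: x_pred=-4.5789  r=0.7389  x^+=-3.9560  v^+=-0.9073  a^+=0.1469
step 5: x_pred=-4.7208  r=10.5908  x^+=4.2072  v^+=1.0885  a^+=4.5976
step 6: x_pred=7.1015  r=-10.4615  x^+=-1.7176  v^+=3.4330  a^+=0.2013
step 7: x_pred=1.4898  r=-7.4298  x^+=-4.7735  v^+=2.3098  a^+=-2.9210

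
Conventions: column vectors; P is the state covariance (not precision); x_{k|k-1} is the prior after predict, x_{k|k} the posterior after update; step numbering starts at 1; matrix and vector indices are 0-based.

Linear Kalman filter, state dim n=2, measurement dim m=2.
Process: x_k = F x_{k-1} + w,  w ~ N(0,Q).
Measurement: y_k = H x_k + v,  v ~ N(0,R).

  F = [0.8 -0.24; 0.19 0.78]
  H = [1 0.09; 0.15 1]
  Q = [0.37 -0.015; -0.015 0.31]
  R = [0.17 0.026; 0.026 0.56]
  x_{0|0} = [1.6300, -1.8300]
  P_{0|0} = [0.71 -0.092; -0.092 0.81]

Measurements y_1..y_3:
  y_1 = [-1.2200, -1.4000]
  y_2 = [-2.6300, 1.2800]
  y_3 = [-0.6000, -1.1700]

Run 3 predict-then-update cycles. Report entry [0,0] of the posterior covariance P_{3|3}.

step 1: x^-=[1.7432, -1.1177]  P^-=[0.9064 -0.1119; -0.1119 0.8012]  S=[1.0627 0.1206; 0.1206 1.3480]  K=[0.8500 -0.0582; -0.1046 0.5912]  nu=[-2.8626, -0.5438]  x^+=[-0.6584, -1.1398]  P^+=[0.1459 -0.0324; -0.0324 0.3332]
step 2: x^-=[-0.2532, -1.0142]  P^-=[0.4950 -0.0739; -0.0739 0.5084]  S=[0.6558 0.0711; 0.0711 1.0574]  K=[0.7501 -0.0501; -0.0946 0.4767]  nu=[-2.2856, 2.3321]  x^+=[-2.0844, 0.3139]  P^+=[0.1287 -0.0279; -0.0279 0.2687]
step 3: x^-=[-1.7429, -0.1512]  P^-=[0.4786 -0.0619; -0.0619 0.4698]  S=[0.6412 0.0774; 0.0774 1.0221]  K=[0.7432 -0.0466; -0.0857 0.4571]  nu=[1.1565, -0.7573]  x^+=[-0.8481, -0.5965]  P^+=[0.1275 -0.0259; -0.0259 0.2576]

P_post[0,0] = 0.1275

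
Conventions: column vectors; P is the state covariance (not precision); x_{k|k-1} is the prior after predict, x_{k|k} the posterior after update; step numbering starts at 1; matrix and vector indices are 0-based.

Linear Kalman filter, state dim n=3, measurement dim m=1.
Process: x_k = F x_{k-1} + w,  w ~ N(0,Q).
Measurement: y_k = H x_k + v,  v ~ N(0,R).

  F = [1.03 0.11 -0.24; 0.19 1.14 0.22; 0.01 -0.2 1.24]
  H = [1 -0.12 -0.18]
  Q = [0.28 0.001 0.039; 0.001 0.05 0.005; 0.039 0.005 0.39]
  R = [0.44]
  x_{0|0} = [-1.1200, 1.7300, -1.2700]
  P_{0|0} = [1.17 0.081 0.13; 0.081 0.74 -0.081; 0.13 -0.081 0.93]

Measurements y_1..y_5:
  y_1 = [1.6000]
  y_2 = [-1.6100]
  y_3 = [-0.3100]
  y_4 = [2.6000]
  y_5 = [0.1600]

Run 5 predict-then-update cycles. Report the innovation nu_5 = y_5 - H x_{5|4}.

innov = [-3.0983]

step 1: x^-=[-0.6585, 1.4800, -1.9320]  P^-=[1.5421 0.4142 -0.1078; 0.4142 1.1043 0.0100; -0.1078 0.0100 1.8928]  S=[1.9992]  K=[0.7562; 0.1400; -0.2249]  nu=[2.0883]  x^+=[0.9207, 1.7724, -2.4018]  P^+=[0.3989 0.2025 0.2323; 0.2025 1.0651 0.0730; 0.2323 0.0730 1.7916]
step 2: x^-=[1.7198, 1.6670, -3.3234]  P^-=[0.7464 0.3839 -0.2454; 0.3839 1.6791 0.4015; -0.2454 0.4015 3.1562]  S=[1.3264]  K=[0.5613; 0.0831; -0.6497]  nu=[-3.7279]  x^+=[-0.3728, 1.3574, -0.9016]  P^+=[0.3285 0.3221 0.2383; 0.3221 1.6699 0.4730; 0.2383 0.4730 2.5963]
step 3: x^-=[-0.0183, 1.2783, -1.3931]  P^-=[0.7285 0.4477 -0.4421; 0.4477 2.7545 1.0291; -0.4421 1.0291 4.2189]  S=[1.4410]  K=[0.5235; -0.0473; -0.9195]  nu=[-0.3891]  x^+=[-0.2220, 1.2967, -1.0354]  P^+=[0.3336 0.4833 0.2515; 0.4833 2.7513 0.9665; 0.2515 0.9665 3.0007]
step 4: x^-=[0.1625, 1.2082, -1.5454]  P^-=[0.7742 0.6350 -0.5112; 0.6350 4.4980 1.5676; -0.5112 1.5676 4.6388]  S=[1.5286]  K=[0.5168; -0.1223; -1.0037]  nu=[2.3043]  x^+=[1.3534, 0.9264, -3.8583]  P^+=[0.3659 0.7316 0.2817; 0.7316 4.4752 1.3800; 0.2817 1.3800 3.0987]
step 5: x^-=[2.4219, 0.4644, -4.9561]  P^-=[0.8545 1.0513 -0.5142; 1.0513 7.0618 1.7682; -0.5142 1.7682 4.6533]  S=[1.5561]  K=[0.5275; -0.0735; -1.0051]  nu=[-3.0983]  x^+=[0.7875, 0.6921, -1.8422]  P^+=[0.4215 1.1117 0.3108; 1.1117 7.0534 1.6533; 0.3108 1.6533 3.0814]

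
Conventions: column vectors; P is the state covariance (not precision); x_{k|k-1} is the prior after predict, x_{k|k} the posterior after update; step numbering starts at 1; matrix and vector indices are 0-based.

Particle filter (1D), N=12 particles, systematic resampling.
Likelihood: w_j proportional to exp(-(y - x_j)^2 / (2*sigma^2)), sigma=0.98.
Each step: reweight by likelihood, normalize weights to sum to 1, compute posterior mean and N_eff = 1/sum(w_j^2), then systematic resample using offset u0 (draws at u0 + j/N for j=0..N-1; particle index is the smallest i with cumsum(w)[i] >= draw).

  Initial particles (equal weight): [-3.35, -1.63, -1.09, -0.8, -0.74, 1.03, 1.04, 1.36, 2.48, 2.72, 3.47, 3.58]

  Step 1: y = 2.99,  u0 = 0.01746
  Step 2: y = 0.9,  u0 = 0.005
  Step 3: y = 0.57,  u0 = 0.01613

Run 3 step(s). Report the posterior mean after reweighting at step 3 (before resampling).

step 1: w=[0.0000, 0.0000, 0.0000, 0.0001, 0.0002, 0.0331, 0.0338, 0.0614, 0.2139, 0.2358, 0.2172, 0.2043]  mean=2.8097  Neff=5.0941  idx=[5, 7, 8, 8, 9, 9, 9, 10, 10, 10, 11, 11]
step 2: w=[0.3186, 0.2879, 0.0876, 0.0876, 0.0573, 0.0573, 0.0573, 0.0103, 0.0103, 0.0103, 0.0076, 0.0076]  mean=1.7842  Neff=4.7601  idx=[0, 0, 0, 0, 1, 1, 1, 1, 2, 3, 4, 6]
step 3: w=[0.1288, 0.1288, 0.1288, 0.1288, 0.1039, 0.1039, 0.1039, 0.1039, 0.0215, 0.0215, 0.0130, 0.0130]  mean=1.2734  Neff=9.0210  idx=[0, 0, 1, 2, 2, 3, 4, 4, 5, 6, 7, 8]

post_mean = 1.2734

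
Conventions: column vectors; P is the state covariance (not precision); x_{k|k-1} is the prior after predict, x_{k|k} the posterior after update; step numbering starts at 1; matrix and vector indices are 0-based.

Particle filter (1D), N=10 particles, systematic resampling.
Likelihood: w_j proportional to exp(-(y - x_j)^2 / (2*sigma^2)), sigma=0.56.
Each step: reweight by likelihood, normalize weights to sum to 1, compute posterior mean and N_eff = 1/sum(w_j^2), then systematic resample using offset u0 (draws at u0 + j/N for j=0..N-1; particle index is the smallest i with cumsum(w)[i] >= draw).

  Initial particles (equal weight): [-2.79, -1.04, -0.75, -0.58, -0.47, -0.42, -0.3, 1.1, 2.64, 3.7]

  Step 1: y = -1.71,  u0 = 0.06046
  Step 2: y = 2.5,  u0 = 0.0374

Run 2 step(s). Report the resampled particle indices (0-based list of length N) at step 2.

resampled_idx = [6, 7, 8, 8, 8, 9, 9, 9, 9, 9]

step 1: w=[0.1294, 0.4061, 0.1911, 0.1085, 0.0716, 0.0585, 0.0349, 0.0000, 0.0000, 0.0000]  mean=-1.0582  Neff=4.1721  idx=[0, 1, 1, 1, 1, 2, 2, 3, 4, 5]
step 2: w=[0.0000, 0.0009, 0.0009, 0.0009, 0.0009, 0.0202, 0.0202, 0.1123, 0.3246, 0.5191]  mean=-0.4697  Neff=2.5752  idx=[6, 7, 8, 8, 8, 9, 9, 9, 9, 9]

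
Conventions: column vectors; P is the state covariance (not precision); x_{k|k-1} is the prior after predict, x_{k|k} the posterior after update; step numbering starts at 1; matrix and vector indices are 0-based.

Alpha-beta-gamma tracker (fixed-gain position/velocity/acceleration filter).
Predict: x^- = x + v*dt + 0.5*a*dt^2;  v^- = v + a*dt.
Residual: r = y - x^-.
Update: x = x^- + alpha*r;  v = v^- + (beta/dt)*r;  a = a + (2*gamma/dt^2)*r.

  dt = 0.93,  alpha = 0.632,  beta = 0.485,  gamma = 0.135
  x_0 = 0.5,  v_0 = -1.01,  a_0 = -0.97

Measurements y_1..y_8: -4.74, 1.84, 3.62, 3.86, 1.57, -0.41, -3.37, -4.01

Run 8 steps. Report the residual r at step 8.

resid = 4.8924

step 1: x_pred=-0.8588  r=-3.8812  x^+=-3.3117  v^+=-3.9362  a^+=-2.1816
step 2: x_pred=-7.9158  r=9.7558  x^+=-1.7501  v^+=-0.8774  a^+=0.8639
step 3: x_pred=-2.1925  r=5.8125  x^+=1.4810  v^+=2.9573  a^+=2.6784
step 4: x_pred=5.3896  r=-1.5296  x^+=4.4229  v^+=4.6505  a^+=2.2009
step 5: x_pred=9.6997  r=-8.1297  x^+=4.5617  v^+=2.4577  a^+=-0.3370
step 6: x_pred=6.7017  r=-7.1117  x^+=2.2071  v^+=-1.5644  a^+=-2.5570
step 7: x_pred=-0.3536  r=-3.0164  x^+=-2.2600  v^+=-5.5155  a^+=-3.4987
step 8: x_pred=-8.9024  r=4.8924  x^+=-5.8104  v^+=-6.2179  a^+=-1.9714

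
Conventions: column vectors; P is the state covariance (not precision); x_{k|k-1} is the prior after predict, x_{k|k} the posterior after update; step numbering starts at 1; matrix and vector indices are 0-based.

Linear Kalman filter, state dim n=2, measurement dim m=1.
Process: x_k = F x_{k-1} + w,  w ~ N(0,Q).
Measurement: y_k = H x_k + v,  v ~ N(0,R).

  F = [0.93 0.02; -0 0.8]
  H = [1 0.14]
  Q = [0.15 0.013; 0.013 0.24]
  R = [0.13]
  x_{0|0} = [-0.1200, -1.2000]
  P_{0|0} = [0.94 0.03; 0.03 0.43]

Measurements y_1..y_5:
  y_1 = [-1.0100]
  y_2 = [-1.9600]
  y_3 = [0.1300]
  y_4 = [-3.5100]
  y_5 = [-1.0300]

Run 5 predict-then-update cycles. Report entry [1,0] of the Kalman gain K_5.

step 1: x^-=[-0.1356, -0.9600]  P^-=[0.9643 0.0422; 0.0422 0.5152]  S=[1.1162]  K=[0.8692; 0.1024]  nu=[-0.7400]  x^+=[-0.7788, -1.0358]  P^+=[0.1210 -0.0572; -0.0572 0.5035]
step 2: x^-=[-0.7450, -0.8286]  P^-=[0.2527 -0.0215; -0.0215 0.5622]  S=[0.3877]  K=[0.6441; 0.1476]  nu=[-1.0990]  x^+=[-1.4528, -0.9909]  P^+=[0.0919 -0.0583; -0.0583 0.5538]
step 3: x^-=[-1.3709, -0.7927]  P^-=[0.2275 -0.0215; -0.0215 0.5944]  S=[0.3631]  K=[0.6182; 0.1698]  nu=[1.6119]  x^+=[-0.3744, -0.5189]  P^+=[0.0887 -0.0597; -0.0597 0.5839]
step 4: x^-=[-0.3586, -0.4151]  P^-=[0.2248 -0.0221; -0.0221 0.6137]  S=[0.3606]  K=[0.6147; 0.1771]  nu=[-3.0933]  x^+=[-2.2600, -0.9630]  P^+=[0.0885 -0.0613; -0.0613 0.6024]
step 5: x^-=[-2.1211, -0.7704]  P^-=[0.2245 -0.0230; -0.0230 0.6255]  S=[0.3603]  K=[0.6141; 0.1793]  nu=[1.1989]  x^+=[-1.3848, -0.5555]  P^+=[0.0886 -0.0626; -0.0626 0.6140]

K[1,0] = 0.1793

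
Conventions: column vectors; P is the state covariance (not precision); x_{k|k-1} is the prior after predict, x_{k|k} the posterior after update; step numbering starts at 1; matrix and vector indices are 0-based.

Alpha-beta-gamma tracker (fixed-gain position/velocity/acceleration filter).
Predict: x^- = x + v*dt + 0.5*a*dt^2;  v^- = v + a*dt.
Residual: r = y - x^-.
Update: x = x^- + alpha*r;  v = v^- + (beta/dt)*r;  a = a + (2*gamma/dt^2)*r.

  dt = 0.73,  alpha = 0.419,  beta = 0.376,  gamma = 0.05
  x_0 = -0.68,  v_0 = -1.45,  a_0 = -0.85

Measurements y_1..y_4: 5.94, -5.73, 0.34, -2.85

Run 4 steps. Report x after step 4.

step 1: x_pred=-1.9650  r=7.9050  x^+=1.3472  v^+=2.0011  a^+=0.6334
step 2: x_pred=2.9768  r=-8.7068  x^+=-0.6714  v^+=-2.0211  a^+=-1.0005
step 3: x_pred=-2.4133  r=2.7533  x^+=-1.2597  v^+=-1.3333  a^+=-0.4838
step 4: x_pred=-2.3619  r=-0.4881  x^+=-2.5664  v^+=-1.9379  a^+=-0.5754

x_post = -2.5664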